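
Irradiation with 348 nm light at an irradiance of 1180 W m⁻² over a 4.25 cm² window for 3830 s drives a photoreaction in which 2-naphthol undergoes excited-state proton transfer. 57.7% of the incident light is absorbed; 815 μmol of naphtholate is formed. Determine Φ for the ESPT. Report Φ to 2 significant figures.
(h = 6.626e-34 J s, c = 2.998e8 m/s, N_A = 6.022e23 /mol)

Product: 815 μmol = 8.15e-4 mol.
Photon energy at 348 nm: hc/λ = (6.626e-34)(2.998e8)/(348e-9) = 5.708e-19 J.
Energy delivered: (1180 W m⁻²)(4.25e-4 m²)(3830 s) = 1921 J.
Photons incident: 1921 / 5.708e-19 = 3.365e21, i.e. 3.365e21/6.022e23 = 0.005588 mol.
Photons absorbed: 0.577 × 0.005588 = 0.003224 mol.
Φ = 8.15e-4 mol / 0.003224 mol photons = 0.25.

Φ = 0.25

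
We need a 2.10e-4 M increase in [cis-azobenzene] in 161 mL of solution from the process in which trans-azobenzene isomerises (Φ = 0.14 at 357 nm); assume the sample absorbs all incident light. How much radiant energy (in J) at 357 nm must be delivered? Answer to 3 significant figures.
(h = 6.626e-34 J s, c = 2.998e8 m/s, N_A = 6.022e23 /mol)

80.9 J

Product: (2.10e-4 M)(0.161 L) = 3.381e-5 mol.
Photons that must be absorbed: 3.381e-5 / 0.14 = 2.415e-4 mol.
Photon energy: hc/λ = 5.564e-19 J; per mole, 3.351e5 J mol⁻¹.
Energy required: 2.415e-4 × 3.351e5 = 80.9 J.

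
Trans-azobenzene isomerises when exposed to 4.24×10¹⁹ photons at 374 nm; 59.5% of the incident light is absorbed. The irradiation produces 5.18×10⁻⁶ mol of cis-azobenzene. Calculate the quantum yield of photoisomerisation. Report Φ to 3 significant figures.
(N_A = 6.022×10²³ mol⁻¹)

Moles of photons: 4.24×10¹⁹ / 6.022×10²³ = 7.041×10⁻⁵ mol.
Photons absorbed: 0.595 × 7.041×10⁻⁵ = 4.189×10⁻⁵ mol.
Φ = 5.18×10⁻⁶ mol / 4.189×10⁻⁵ mol photons = 0.124.

Φ = 0.124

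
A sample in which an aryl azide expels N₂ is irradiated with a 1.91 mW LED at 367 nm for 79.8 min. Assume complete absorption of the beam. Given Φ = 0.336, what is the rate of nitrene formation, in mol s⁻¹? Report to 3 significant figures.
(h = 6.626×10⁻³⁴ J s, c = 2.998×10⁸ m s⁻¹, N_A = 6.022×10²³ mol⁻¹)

Photon energy at 367 nm: hc/λ = (6.626×10⁻³⁴)(2.998×10⁸)/(367×10⁻⁹) = 5.413×10⁻¹⁹ J.
Energy delivered: (1.91 mW)(4788 s) = 9.145 J.
Photons incident: 9.145 / 5.413×10⁻¹⁹ = 1.689×10¹⁹, i.e. 1.689×10¹⁹/6.022×10²³ = 2.805×10⁻⁵ mol.
Product formed: 0.336 × 2.805×10⁻⁵ = 9.425×10⁻⁶ mol.
Rate: 9.425×10⁻⁶ / 4788 s = 1.97×10⁻⁹ mol s⁻¹.

1.97×10⁻⁹ mol s⁻¹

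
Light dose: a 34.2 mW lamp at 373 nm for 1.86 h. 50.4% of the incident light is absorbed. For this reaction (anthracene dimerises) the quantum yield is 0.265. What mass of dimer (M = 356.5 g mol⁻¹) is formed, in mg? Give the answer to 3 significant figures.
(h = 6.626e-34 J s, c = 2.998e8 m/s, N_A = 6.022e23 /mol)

Photon energy at 373 nm: hc/λ = (6.626e-34)(2.998e8)/(373e-9) = 5.326e-19 J.
Energy delivered: (34.2 mW)(6696 s) = 229.0 J.
Photons incident: 229.0 / 5.326e-19 = 4.300e20, i.e. 4.300e20/6.022e23 = 7.140e-4 mol.
Photons absorbed: 0.504 × 7.140e-4 = 3.599e-4 mol.
Product: Φ × n_abs = 0.265 × 3.599e-4 = 9.537e-5 mol.
Mass: 9.537e-5 × 356.5 = 0.03400 g = 34.0 mg.

34.0 mg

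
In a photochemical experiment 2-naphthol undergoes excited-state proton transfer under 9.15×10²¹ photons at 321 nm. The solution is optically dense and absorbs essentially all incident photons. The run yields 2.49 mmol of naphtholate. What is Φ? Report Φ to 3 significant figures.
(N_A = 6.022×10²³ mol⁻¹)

Φ = 0.164

Product: 2.49 mmol = 0.00249 mol.
Moles of photons: 9.15×10²¹ / 6.022×10²³ = 0.01519 mol.
Φ = 0.00249 mol / 0.01519 mol photons = 0.164.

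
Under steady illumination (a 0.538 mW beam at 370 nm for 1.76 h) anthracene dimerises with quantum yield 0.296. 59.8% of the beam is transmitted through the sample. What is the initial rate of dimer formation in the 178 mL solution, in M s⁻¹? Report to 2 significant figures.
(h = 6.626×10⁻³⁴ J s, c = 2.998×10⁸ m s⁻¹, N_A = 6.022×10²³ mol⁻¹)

Photon energy at 370 nm: hc/λ = (6.626×10⁻³⁴)(2.998×10⁸)/(370×10⁻⁹) = 5.369×10⁻¹⁹ J.
Energy delivered: (0.538 mW)(6336 s) = 3.409 J.
Photons incident: 3.409 / 5.369×10⁻¹⁹ = 6.349×10¹⁸, i.e. 6.349×10¹⁸/6.022×10²³ = 1.054×10⁻⁵ mol.
Fraction absorbed: 1 − 59.8/100 = 0.4020.
Photons absorbed: 0.4020 × 1.054×10⁻⁵ = 4.237×10⁻⁶ mol.
Product formed: 0.296 × 4.237×10⁻⁶ = 1.254×10⁻⁶ mol.
Rate: 1.254×10⁻⁶ mol / (6336 s × 0.178 L) = 1.1×10⁻⁹ M s⁻¹.

1.1×10⁻⁹ M s⁻¹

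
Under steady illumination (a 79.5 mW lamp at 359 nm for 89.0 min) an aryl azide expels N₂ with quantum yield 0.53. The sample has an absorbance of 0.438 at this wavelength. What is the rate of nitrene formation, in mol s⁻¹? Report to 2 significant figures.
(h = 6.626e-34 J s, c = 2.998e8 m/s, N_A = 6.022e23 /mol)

8.0e-8 mol s⁻¹

Photon energy at 359 nm: hc/λ = (6.626e-34)(2.998e8)/(359e-9) = 5.533e-19 J.
Energy delivered: (79.5 mW)(5340 s) = 424.5 J.
Photons incident: 424.5 / 5.533e-19 = 7.672e20, i.e. 7.672e20/6.022e23 = 0.001274 mol.
Fraction absorbed: 1 − 10^(−0.438) = 0.6352.
Photons absorbed: 0.6352 × 0.001274 = 8.092e-4 mol.
Product formed: 0.53 × 8.092e-4 = 4.289e-4 mol.
Rate: 4.289e-4 / 5340 s = 8.0e-8 mol s⁻¹.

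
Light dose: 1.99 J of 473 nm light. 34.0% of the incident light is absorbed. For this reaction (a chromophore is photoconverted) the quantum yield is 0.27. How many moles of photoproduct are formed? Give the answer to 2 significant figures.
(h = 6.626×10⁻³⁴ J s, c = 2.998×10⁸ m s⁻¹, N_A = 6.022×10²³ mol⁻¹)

Photon energy at 473 nm: hc/λ = (6.626×10⁻³⁴)(2.998×10⁸)/(473×10⁻⁹) = 4.200×10⁻¹⁹ J.
Photons incident: 1.99 / 4.200×10⁻¹⁹ = 4.738×10¹⁸, i.e. 4.738×10¹⁸/6.022×10²³ = 7.868×10⁻⁶ mol.
Photons absorbed: 0.340 × 7.868×10⁻⁶ = 2.675×10⁻⁶ mol.
Product: Φ × n_abs = 0.27 × 2.675×10⁻⁶ = 7.222×10⁻⁷ mol.

7.2×10⁻⁷ mol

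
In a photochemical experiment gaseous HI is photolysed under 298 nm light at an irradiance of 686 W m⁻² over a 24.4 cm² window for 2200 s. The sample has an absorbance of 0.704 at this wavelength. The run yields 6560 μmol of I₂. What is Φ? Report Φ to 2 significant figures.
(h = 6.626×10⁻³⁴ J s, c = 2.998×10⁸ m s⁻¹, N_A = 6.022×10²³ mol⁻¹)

Φ = 0.89

Product: 6560 μmol = 0.00656 mol.
Photon energy at 298 nm: hc/λ = (6.626×10⁻³⁴)(2.998×10⁸)/(298×10⁻⁹) = 6.666×10⁻¹⁹ J.
Energy delivered: (686 W m⁻²)(24.4×10⁻⁴ m²)(2200 s) = 3682 J.
Photons incident: 3682 / 6.666×10⁻¹⁹ = 5.524×10²¹, i.e. 5.524×10²¹/6.022×10²³ = 0.009173 mol.
Fraction absorbed: 1 − 10^(−0.704) = 0.8023.
Photons absorbed: 0.8023 × 0.009173 = 0.007359 mol.
Φ = 0.00656 mol / 0.007359 mol photons = 0.89.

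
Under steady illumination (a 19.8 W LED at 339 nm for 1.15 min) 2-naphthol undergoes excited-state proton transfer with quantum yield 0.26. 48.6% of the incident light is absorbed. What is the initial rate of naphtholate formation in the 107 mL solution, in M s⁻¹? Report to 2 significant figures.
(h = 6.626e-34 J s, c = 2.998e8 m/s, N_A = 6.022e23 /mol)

Photon energy at 339 nm: hc/λ = (6.626e-34)(2.998e8)/(339e-9) = 5.860e-19 J.
Energy delivered: (19.8 W)(69 s) = 1366 J.
Photons incident: 1366 / 5.860e-19 = 2.331e21, i.e. 2.331e21/6.022e23 = 0.003871 mol.
Photons absorbed: 0.486 × 0.003871 = 0.001881 mol.
Product formed: 0.26 × 0.001881 = 4.891e-4 mol.
Rate: 4.891e-4 mol / (69 s × 0.107 L) = 6.6e-5 M s⁻¹.

6.6e-5 M s⁻¹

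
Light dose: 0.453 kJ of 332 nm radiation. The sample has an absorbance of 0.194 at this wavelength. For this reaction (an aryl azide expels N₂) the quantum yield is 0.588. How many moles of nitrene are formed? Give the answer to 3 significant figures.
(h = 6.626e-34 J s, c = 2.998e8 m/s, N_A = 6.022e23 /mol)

Photon energy at 332 nm: hc/λ = (6.626e-34)(2.998e8)/(332e-9) = 5.983e-19 J.
Incident energy: 0.453 kJ = 453 J.
Photons incident: 453 / 5.983e-19 = 7.571e20, i.e. 7.571e20/6.022e23 = 0.001257 mol.
Fraction absorbed: 1 − 10^(−0.194) = 0.3603.
Photons absorbed: 0.3603 × 0.001257 = 4.529e-4 mol.
Product: Φ × n_abs = 0.588 × 4.529e-4 = 2.663e-4 mol.

2.66e-4 mol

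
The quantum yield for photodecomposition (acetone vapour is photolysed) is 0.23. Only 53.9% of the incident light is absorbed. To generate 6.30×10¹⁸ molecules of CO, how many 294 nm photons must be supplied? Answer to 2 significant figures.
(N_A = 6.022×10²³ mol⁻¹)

5.1×10¹⁹ photons

Product: 6.30×10¹⁸ / 6.022×10²³ = 1.046×10⁻⁵ mol.
Photons that must be absorbed: 1.046×10⁻⁵ / 0.23 = 4.548×10⁻⁵ mol.
Incident photons needed: 4.548×10⁻⁵ / 0.539 = 8.438×10⁻⁵ mol.
Photon count: 8.438×10⁻⁵ × 6.022×10²³ = 5.1×10¹⁹.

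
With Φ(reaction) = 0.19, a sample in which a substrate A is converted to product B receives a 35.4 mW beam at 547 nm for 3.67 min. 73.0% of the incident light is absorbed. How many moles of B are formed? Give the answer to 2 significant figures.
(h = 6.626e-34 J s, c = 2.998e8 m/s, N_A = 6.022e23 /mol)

Photon energy at 547 nm: hc/λ = (6.626e-34)(2.998e8)/(547e-9) = 3.632e-19 J.
Energy delivered: (35.4 mW)(220.2 s) = 7.795 J.
Photons incident: 7.795 / 3.632e-19 = 2.146e19, i.e. 2.146e19/6.022e23 = 3.564e-5 mol.
Photons absorbed: 0.730 × 3.564e-5 = 2.602e-5 mol.
Product: Φ × n_abs = 0.19 × 2.602e-5 = 4.944e-6 mol.

4.9e-6 mol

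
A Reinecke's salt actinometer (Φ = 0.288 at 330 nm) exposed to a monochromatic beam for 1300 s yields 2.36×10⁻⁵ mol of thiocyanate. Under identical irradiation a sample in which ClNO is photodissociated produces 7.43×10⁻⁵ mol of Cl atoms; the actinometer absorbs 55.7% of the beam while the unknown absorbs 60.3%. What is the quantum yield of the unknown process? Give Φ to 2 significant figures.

Photons absorbed by the actinometer: 2.36×10⁻⁵ / 0.288 = 8.194×10⁻⁵ mol.
Incident flux: 8.194×10⁻⁵ / 0.557 = 1.471×10⁻⁴ einstein.
Absorbed by unknown: 0.603 × 1.471×10⁻⁴ = 8.870×10⁻⁵ mol.
Φ(unknown) = 7.43×10⁻⁵ / 8.870×10⁻⁵ = 0.84.

Φ = 0.84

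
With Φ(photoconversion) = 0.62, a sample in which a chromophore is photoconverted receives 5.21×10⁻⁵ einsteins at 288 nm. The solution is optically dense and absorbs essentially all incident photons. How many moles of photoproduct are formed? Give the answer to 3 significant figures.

Product: Φ × n_abs = 0.62 × 5.21×10⁻⁵ = 3.230×10⁻⁵ mol.

3.23×10⁻⁵ mol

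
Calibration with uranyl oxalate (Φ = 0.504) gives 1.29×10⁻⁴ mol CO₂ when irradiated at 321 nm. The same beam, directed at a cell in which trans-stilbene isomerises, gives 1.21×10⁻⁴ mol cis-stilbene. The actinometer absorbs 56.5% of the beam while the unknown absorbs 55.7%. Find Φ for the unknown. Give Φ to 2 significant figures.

Photons absorbed by the actinometer: 1.29×10⁻⁴ / 0.504 = 2.560×10⁻⁴ mol.
Incident flux: 2.560×10⁻⁴ / 0.565 = 4.531×10⁻⁴ einstein.
Absorbed by unknown: 0.557 × 4.531×10⁻⁴ = 2.524×10⁻⁴ mol.
Φ(unknown) = 1.21×10⁻⁴ / 2.524×10⁻⁴ = 0.48.

Φ = 0.48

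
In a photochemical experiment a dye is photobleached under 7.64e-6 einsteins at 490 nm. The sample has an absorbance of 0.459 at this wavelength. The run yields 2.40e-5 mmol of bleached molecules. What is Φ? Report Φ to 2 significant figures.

Φ = 0.0048

Product: 2.40e-5 mmol = 2.40e-8 mol.
Fraction absorbed: 1 − 10^(−0.459) = 0.6525.
Photons absorbed: 0.6525 × 7.64e-6 = 4.985e-6 mol.
Φ = 2.40e-8 mol / 4.985e-6 mol photons = 0.0048.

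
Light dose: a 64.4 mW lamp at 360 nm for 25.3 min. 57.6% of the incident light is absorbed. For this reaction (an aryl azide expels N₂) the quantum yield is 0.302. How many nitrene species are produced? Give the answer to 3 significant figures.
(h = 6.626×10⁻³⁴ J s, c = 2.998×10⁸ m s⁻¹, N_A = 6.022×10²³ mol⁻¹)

Photon energy at 360 nm: hc/λ = (6.626×10⁻³⁴)(2.998×10⁸)/(360×10⁻⁹) = 5.518×10⁻¹⁹ J.
Energy delivered: (64.4 mW)(1518 s) = 97.76 J.
Photons incident: 97.76 / 5.518×10⁻¹⁹ = 1.772×10²⁰, i.e. 1.772×10²⁰/6.022×10²³ = 2.943×10⁻⁴ mol.
Photons absorbed: 0.576 × 2.943×10⁻⁴ = 1.695×10⁻⁴ mol.
Product: Φ × n_abs = 0.302 × 1.695×10⁻⁴ = 5.119×10⁻⁵ mol.
As a count: 5.119×10⁻⁵ × 6.022×10²³ = 3.08×10¹⁹.

3.08×10¹⁹ species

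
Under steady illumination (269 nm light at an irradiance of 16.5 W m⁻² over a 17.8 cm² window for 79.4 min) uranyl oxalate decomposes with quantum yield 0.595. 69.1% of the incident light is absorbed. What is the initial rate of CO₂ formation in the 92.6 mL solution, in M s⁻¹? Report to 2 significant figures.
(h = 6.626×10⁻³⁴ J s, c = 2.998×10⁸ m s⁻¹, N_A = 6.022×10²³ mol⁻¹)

2.9×10⁻⁷ M s⁻¹

Photon energy at 269 nm: hc/λ = (6.626×10⁻³⁴)(2.998×10⁸)/(269×10⁻⁹) = 7.385×10⁻¹⁹ J.
Energy delivered: (16.5 W m⁻²)(17.8×10⁻⁴ m²)(4764 s) = 139.9 J.
Photons incident: 139.9 / 7.385×10⁻¹⁹ = 1.894×10²⁰, i.e. 1.894×10²⁰/6.022×10²³ = 3.145×10⁻⁴ mol.
Photons absorbed: 0.691 × 3.145×10⁻⁴ = 2.173×10⁻⁴ mol.
Product formed: 0.595 × 2.173×10⁻⁴ = 1.293×10⁻⁴ mol.
Rate: 1.293×10⁻⁴ mol / (4764 s × 0.0926 L) = 2.9×10⁻⁷ M s⁻¹.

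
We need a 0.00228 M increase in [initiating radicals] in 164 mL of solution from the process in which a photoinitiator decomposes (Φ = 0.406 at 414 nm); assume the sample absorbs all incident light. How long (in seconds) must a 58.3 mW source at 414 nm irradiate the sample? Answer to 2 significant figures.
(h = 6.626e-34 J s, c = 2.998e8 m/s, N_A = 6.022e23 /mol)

t ≈ 4600 s

Product: (0.00228 M)(0.164 L) = 3.739e-4 mol.
Photons that must be absorbed: 3.739e-4 / 0.406 = 9.209e-4 mol.
Photon energy: hc/λ = 4.798e-19 J; per mole, 2.889e5 J mol⁻¹.
Energy required: 9.209e-4 × 2.889e5 = 266.0 J.
Time: 266.0 J / 0.0583 W = 4600 s.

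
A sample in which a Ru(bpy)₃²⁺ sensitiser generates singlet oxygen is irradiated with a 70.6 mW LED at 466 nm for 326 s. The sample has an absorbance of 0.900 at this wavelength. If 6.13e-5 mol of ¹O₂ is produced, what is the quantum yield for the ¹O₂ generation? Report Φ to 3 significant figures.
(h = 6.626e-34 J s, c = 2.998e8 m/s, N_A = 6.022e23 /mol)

Photon energy at 466 nm: hc/λ = (6.626e-34)(2.998e8)/(466e-9) = 4.263e-19 J.
Energy delivered: (70.6 mW)(326 s) = 23.02 J.
Photons incident: 23.02 / 4.263e-19 = 5.400e19, i.e. 5.400e19/6.022e23 = 8.967e-5 mol.
Fraction absorbed: 1 − 10^(−0.900) = 0.8741.
Photons absorbed: 0.8741 × 8.967e-5 = 7.838e-5 mol.
Φ = 6.13e-5 mol / 7.838e-5 mol photons = 0.782.

Φ = 0.782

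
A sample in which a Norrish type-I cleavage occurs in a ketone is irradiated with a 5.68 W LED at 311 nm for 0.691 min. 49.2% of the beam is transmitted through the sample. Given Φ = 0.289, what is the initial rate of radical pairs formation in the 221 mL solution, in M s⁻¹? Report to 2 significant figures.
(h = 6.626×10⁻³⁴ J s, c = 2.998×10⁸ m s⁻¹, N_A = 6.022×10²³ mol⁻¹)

Photon energy at 311 nm: hc/λ = (6.626×10⁻³⁴)(2.998×10⁸)/(311×10⁻⁹) = 6.387×10⁻¹⁹ J.
Energy delivered: (5.68 W)(41.46 s) = 235.5 J.
Photons incident: 235.5 / 6.387×10⁻¹⁹ = 3.687×10²⁰, i.e. 3.687×10²⁰/6.022×10²³ = 6.123×10⁻⁴ mol.
Fraction absorbed: 1 − 49.2/100 = 0.5080.
Photons absorbed: 0.5080 × 6.123×10⁻⁴ = 3.110×10⁻⁴ mol.
Product formed: 0.289 × 3.110×10⁻⁴ = 8.988×10⁻⁵ mol.
Rate: 8.988×10⁻⁵ mol / (41.46 s × 0.221 L) = 9.8×10⁻⁶ M s⁻¹.

9.8×10⁻⁶ M s⁻¹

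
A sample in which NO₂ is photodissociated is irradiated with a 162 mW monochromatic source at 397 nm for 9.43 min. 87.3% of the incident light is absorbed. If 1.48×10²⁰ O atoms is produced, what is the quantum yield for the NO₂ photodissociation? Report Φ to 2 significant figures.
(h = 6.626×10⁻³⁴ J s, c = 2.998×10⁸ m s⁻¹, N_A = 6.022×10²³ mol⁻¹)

Product: 1.48×10²⁰ / 6.022×10²³ = 2.458×10⁻⁴ mol.
Photon energy at 397 nm: hc/λ = (6.626×10⁻³⁴)(2.998×10⁸)/(397×10⁻⁹) = 5.004×10⁻¹⁹ J.
Energy delivered: (162 mW)(565.8 s) = 91.66 J.
Photons incident: 91.66 / 5.004×10⁻¹⁹ = 1.832×10²⁰, i.e. 1.832×10²⁰/6.022×10²³ = 3.042×10⁻⁴ mol.
Photons absorbed: 0.873 × 3.042×10⁻⁴ = 2.656×10⁻⁴ mol.
Φ = 2.458×10⁻⁴ mol / 2.656×10⁻⁴ mol photons = 0.93.

Φ = 0.93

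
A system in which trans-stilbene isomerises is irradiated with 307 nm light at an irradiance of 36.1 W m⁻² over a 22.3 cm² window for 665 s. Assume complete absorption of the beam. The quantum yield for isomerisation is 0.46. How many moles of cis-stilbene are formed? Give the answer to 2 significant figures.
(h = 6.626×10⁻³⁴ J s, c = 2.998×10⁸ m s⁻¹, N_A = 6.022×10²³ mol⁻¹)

Photon energy at 307 nm: hc/λ = (6.626×10⁻³⁴)(2.998×10⁸)/(307×10⁻⁹) = 6.471×10⁻¹⁹ J.
Energy delivered: (36.1 W m⁻²)(22.3×10⁻⁴ m²)(665 s) = 53.53 J.
Photons incident: 53.53 / 6.471×10⁻¹⁹ = 8.272×10¹⁹, i.e. 8.272×10¹⁹/6.022×10²³ = 1.374×10⁻⁴ mol.
Product: Φ × n_abs = 0.46 × 1.374×10⁻⁴ = 6.320×10⁻⁵ mol.

6.3×10⁻⁵ mol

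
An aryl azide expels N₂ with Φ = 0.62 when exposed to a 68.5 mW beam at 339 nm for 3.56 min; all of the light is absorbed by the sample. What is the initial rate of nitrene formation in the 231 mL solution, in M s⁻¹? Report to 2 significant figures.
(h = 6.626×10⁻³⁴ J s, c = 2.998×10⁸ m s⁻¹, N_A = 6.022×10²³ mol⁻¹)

5.2×10⁻⁷ M s⁻¹

Photon energy at 339 nm: hc/λ = (6.626×10⁻³⁴)(2.998×10⁸)/(339×10⁻⁹) = 5.860×10⁻¹⁹ J.
Energy delivered: (68.5 mW)(213.6 s) = 14.63 J.
Photons incident: 14.63 / 5.860×10⁻¹⁹ = 2.497×10¹⁹, i.e. 2.497×10¹⁹/6.022×10²³ = 4.146×10⁻⁵ mol.
Product formed: 0.62 × 4.146×10⁻⁵ = 2.571×10⁻⁵ mol.
Rate: 2.571×10⁻⁵ mol / (213.6 s × 0.231 L) = 5.2×10⁻⁷ M s⁻¹.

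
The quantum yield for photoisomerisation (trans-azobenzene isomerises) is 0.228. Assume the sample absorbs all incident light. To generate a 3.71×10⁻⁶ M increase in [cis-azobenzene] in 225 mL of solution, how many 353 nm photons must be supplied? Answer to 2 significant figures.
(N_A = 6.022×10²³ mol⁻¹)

Product: (3.71×10⁻⁶ M)(0.225 L) = 8.348×10⁻⁷ mol.
Photons that must be absorbed: 8.348×10⁻⁷ / 0.228 = 3.661×10⁻⁶ mol.
Photon count: 3.661×10⁻⁶ × 6.022×10²³ = 2.2×10¹⁸.

2.2×10¹⁸ photons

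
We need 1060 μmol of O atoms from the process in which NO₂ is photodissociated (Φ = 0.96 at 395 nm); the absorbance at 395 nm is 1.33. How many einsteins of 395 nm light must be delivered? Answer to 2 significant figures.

Product: 1060 μmol = 0.00106 mol.
Photons that must be absorbed: 0.00106 / 0.96 = 0.001104 mol.
Fraction absorbed: 1 − 10^(−1.33) = 0.9532.
Incident photons needed: 0.001104 / 0.9532 = 0.001158 mol.

0.0012 einstein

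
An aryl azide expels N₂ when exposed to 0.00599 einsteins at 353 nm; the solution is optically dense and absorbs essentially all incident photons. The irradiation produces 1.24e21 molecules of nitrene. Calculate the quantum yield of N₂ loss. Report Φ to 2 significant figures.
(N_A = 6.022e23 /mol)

Φ = 0.34

Product: 1.24e21 / 6.022e23 = 0.002059 mol.
Φ = 0.002059 mol / 0.00599 mol photons = 0.34.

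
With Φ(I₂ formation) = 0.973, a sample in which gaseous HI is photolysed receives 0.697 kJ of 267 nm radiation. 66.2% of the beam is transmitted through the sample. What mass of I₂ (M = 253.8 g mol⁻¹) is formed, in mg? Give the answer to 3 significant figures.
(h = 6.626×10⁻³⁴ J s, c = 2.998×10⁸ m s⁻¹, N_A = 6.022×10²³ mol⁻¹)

130 mg

Photon energy at 267 nm: hc/λ = (6.626×10⁻³⁴)(2.998×10⁸)/(267×10⁻⁹) = 7.440×10⁻¹⁹ J.
Incident energy: 0.697 kJ = 697 J.
Photons incident: 697 / 7.440×10⁻¹⁹ = 9.368×10²⁰, i.e. 9.368×10²⁰/6.022×10²³ = 0.001556 mol.
Fraction absorbed: 1 − 66.2/100 = 0.3380.
Photons absorbed: 0.3380 × 0.001556 = 5.259×10⁻⁴ mol.
Product: Φ × n_abs = 0.973 × 5.259×10⁻⁴ = 5.117×10⁻⁴ mol.
Mass: 5.117×10⁻⁴ × 253.8 = 0.1299 g = 130 mg.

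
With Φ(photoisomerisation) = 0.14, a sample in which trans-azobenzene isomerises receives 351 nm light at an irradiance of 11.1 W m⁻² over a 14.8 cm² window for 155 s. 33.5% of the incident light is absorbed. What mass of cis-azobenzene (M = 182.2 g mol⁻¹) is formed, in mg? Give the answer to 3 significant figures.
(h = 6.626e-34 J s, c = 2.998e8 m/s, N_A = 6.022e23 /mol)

Photon energy at 351 nm: hc/λ = (6.626e-34)(2.998e8)/(351e-9) = 5.659e-19 J.
Energy delivered: (11.1 W m⁻²)(14.8e-4 m²)(155 s) = 2.546 J.
Photons incident: 2.546 / 5.659e-19 = 4.499e18, i.e. 4.499e18/6.022e23 = 7.471e-6 mol.
Photons absorbed: 0.335 × 7.471e-6 = 2.503e-6 mol.
Product: Φ × n_abs = 0.14 × 2.503e-6 = 3.504e-7 mol.
Mass: 3.504e-7 × 182.2 = 6.384e-5 g = 0.0638 mg.

0.0638 mg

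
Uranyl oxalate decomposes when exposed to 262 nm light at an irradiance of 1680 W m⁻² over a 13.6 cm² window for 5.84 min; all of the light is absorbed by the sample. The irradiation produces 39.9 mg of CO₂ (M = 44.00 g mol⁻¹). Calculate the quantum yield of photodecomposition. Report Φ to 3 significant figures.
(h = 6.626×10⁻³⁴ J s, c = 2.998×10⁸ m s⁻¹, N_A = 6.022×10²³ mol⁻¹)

Φ = 0.517

Product: 39.9 mg / 44.00 g mol⁻¹ = 9.068×10⁻⁴ mol.
Photon energy at 262 nm: hc/λ = (6.626×10⁻³⁴)(2.998×10⁸)/(262×10⁻⁹) = 7.582×10⁻¹⁹ J.
Energy delivered: (1680 W m⁻²)(13.6×10⁻⁴ m²)(350.4 s) = 800.6 J.
Photons incident: 800.6 / 7.582×10⁻¹⁹ = 1.056×10²¹, i.e. 1.056×10²¹/6.022×10²³ = 0.001754 mol.
Φ = 9.068×10⁻⁴ mol / 0.001754 mol photons = 0.517.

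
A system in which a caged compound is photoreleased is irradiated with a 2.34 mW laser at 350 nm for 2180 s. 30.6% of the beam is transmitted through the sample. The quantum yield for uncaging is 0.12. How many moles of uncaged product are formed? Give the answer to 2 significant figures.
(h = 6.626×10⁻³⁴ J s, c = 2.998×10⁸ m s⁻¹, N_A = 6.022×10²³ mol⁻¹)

1.2×10⁻⁶ mol

Photon energy at 350 nm: hc/λ = (6.626×10⁻³⁴)(2.998×10⁸)/(350×10⁻⁹) = 5.676×10⁻¹⁹ J.
Energy delivered: (2.34 mW)(2180 s) = 5.101 J.
Photons incident: 5.101 / 5.676×10⁻¹⁹ = 8.987×10¹⁸, i.e. 8.987×10¹⁸/6.022×10²³ = 1.492×10⁻⁵ mol.
Fraction absorbed: 1 − 30.6/100 = 0.6940.
Photons absorbed: 0.6940 × 1.492×10⁻⁵ = 1.035×10⁻⁵ mol.
Product: Φ × n_abs = 0.12 × 1.035×10⁻⁵ = 1.242×10⁻⁶ mol.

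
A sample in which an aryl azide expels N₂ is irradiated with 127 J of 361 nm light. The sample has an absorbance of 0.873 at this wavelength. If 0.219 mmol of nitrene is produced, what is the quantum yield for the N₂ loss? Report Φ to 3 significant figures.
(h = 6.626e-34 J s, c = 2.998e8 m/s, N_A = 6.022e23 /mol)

Φ = 0.660

Product: 0.219 mmol = 2.19e-4 mol.
Photon energy at 361 nm: hc/λ = (6.626e-34)(2.998e8)/(361e-9) = 5.503e-19 J.
Photons incident: 127 / 5.503e-19 = 2.308e20, i.e. 2.308e20/6.022e23 = 3.833e-4 mol.
Fraction absorbed: 1 − 10^(−0.873) = 0.8660.
Photons absorbed: 0.8660 × 3.833e-4 = 3.319e-4 mol.
Φ = 2.19e-4 mol / 3.319e-4 mol photons = 0.660.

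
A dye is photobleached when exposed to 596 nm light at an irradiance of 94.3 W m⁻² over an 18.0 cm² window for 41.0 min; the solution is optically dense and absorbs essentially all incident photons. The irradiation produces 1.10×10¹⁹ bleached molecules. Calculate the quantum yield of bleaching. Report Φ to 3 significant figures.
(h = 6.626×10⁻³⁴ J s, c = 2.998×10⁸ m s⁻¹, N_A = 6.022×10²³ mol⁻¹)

Φ = 0.00878

Product: 1.10×10¹⁹ / 6.022×10²³ = 1.827×10⁻⁵ mol.
Photon energy at 596 nm: hc/λ = (6.626×10⁻³⁴)(2.998×10⁸)/(596×10⁻⁹) = 3.333×10⁻¹⁹ J.
Energy delivered: (94.3 W m⁻²)(18.0×10⁻⁴ m²)(2460 s) = 417.6 J.
Photons incident: 417.6 / 3.333×10⁻¹⁹ = 1.253×10²¹, i.e. 1.253×10²¹/6.022×10²³ = 0.002081 mol.
Φ = 1.827×10⁻⁵ mol / 0.002081 mol photons = 0.00878.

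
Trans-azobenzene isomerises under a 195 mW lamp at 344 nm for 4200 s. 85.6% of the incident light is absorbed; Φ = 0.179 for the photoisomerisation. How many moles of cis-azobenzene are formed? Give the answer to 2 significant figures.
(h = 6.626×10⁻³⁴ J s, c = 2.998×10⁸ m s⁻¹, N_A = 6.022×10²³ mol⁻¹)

Photon energy at 344 nm: hc/λ = (6.626×10⁻³⁴)(2.998×10⁸)/(344×10⁻⁹) = 5.775×10⁻¹⁹ J.
Energy delivered: (195 mW)(4200 s) = 819.0 J.
Photons incident: 819.0 / 5.775×10⁻¹⁹ = 1.418×10²¹, i.e. 1.418×10²¹/6.022×10²³ = 0.002355 mol.
Photons absorbed: 0.856 × 0.002355 = 0.002016 mol.
Product: Φ × n_abs = 0.179 × 0.002016 = 3.609×10⁻⁴ mol.

3.6×10⁻⁴ mol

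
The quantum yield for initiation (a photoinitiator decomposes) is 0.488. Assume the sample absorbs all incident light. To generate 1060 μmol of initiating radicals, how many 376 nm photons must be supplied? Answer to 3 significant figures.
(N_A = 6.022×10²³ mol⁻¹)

Product: 1060 μmol = 0.00106 mol.
Photons that must be absorbed: 0.00106 / 0.488 = 0.002172 mol.
Photon count: 0.002172 × 6.022×10²³ = 1.31×10²¹.

1.31×10²¹ photons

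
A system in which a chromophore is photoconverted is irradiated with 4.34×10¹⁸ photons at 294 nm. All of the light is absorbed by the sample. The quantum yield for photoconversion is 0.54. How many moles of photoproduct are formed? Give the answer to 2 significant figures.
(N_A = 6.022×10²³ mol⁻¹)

3.9×10⁻⁶ mol

Moles of photons: 4.34×10¹⁸ / 6.022×10²³ = 7.207×10⁻⁶ mol.
Product: Φ × n_abs = 0.54 × 7.207×10⁻⁶ = 3.892×10⁻⁶ mol.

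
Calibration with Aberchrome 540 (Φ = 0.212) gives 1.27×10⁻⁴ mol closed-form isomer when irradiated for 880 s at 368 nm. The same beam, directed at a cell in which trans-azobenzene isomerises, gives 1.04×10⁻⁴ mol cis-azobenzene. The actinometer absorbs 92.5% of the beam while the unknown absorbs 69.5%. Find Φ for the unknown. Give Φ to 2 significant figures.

Photons absorbed by the actinometer: 1.27×10⁻⁴ / 0.212 = 5.991×10⁻⁴ mol.
Incident flux: 5.991×10⁻⁴ / 0.925 = 6.477×10⁻⁴ einstein.
Absorbed by unknown: 0.695 × 6.477×10⁻⁴ = 4.502×10⁻⁴ mol.
Φ(unknown) = 1.04×10⁻⁴ / 4.502×10⁻⁴ = 0.23.

Φ = 0.23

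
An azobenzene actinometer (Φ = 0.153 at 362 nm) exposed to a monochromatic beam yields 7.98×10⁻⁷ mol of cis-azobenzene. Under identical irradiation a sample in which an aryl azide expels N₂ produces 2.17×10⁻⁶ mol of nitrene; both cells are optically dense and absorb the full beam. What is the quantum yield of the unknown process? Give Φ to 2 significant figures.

Photons absorbed by the actinometer: 7.98×10⁻⁷ / 0.153 = 5.216×10⁻⁶ mol.
Φ(unknown) = 2.17×10⁻⁶ / 5.216×10⁻⁶ = 0.42.

Φ = 0.42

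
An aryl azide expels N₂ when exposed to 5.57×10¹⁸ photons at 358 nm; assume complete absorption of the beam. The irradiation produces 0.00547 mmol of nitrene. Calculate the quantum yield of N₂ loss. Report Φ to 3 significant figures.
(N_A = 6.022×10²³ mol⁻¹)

Product: 0.00547 mmol = 5.47×10⁻⁶ mol.
Moles of photons: 5.57×10¹⁸ / 6.022×10²³ = 9.249×10⁻⁶ mol.
Φ = 5.47×10⁻⁶ mol / 9.249×10⁻⁶ mol photons = 0.591.

Φ = 0.591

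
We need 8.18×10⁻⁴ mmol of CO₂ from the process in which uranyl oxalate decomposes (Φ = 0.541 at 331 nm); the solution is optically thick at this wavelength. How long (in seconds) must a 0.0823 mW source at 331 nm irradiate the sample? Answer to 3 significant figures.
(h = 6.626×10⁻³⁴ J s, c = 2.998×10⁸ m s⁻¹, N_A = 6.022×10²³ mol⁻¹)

t ≈ 6640 s

Product: 8.18×10⁻⁴ mmol = 8.18×10⁻⁷ mol.
Photons that must be absorbed: 8.18×10⁻⁷ / 0.541 = 1.512×10⁻⁶ mol.
Photon energy: hc/λ = 6.001×10⁻¹⁹ J; per mole, 3.614×10⁵ J mol⁻¹.
Energy required: 1.512×10⁻⁶ × 3.614×10⁵ = 0.5464 J.
Time: 0.5464 J / 8.23e-05 W = 6640 s.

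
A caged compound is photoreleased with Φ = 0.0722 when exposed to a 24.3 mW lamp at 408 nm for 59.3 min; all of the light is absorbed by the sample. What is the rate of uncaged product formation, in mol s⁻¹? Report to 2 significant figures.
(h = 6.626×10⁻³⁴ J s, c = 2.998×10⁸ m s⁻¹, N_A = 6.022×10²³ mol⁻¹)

6.0×10⁻⁹ mol s⁻¹

Photon energy at 408 nm: hc/λ = (6.626×10⁻³⁴)(2.998×10⁸)/(408×10⁻⁹) = 4.869×10⁻¹⁹ J.
Energy delivered: (24.3 mW)(3558 s) = 86.46 J.
Photons incident: 86.46 / 4.869×10⁻¹⁹ = 1.776×10²⁰, i.e. 1.776×10²⁰/6.022×10²³ = 2.949×10⁻⁴ mol.
Product formed: 0.0722 × 2.949×10⁻⁴ = 2.129×10⁻⁵ mol.
Rate: 2.129×10⁻⁵ / 3558 s = 6.0×10⁻⁹ mol s⁻¹.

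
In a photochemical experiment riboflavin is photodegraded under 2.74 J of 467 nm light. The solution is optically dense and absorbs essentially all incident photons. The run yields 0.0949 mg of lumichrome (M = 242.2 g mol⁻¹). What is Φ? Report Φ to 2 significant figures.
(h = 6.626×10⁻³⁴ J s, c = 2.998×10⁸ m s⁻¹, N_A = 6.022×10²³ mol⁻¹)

Product: 0.0949 mg / 242.2 g mol⁻¹ = 3.918×10⁻⁷ mol.
Photon energy at 467 nm: hc/λ = (6.626×10⁻³⁴)(2.998×10⁸)/(467×10⁻⁹) = 4.254×10⁻¹⁹ J.
Photons incident: 2.74 / 4.254×10⁻¹⁹ = 6.441×10¹⁸, i.e. 6.441×10¹⁸/6.022×10²³ = 1.070×10⁻⁵ mol.
Φ = 3.918×10⁻⁷ mol / 1.070×10⁻⁵ mol photons = 0.037.

Φ = 0.037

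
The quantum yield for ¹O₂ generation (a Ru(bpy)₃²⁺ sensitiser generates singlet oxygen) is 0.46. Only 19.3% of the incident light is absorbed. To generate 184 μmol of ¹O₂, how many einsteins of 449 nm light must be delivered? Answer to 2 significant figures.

0.0021 einstein

Product: 184 μmol = 1.84e-4 mol.
Photons that must be absorbed: 1.84e-4 / 0.46 = 4.000e-4 mol.
Incident photons needed: 4.000e-4 / 0.193 = 0.002073 mol.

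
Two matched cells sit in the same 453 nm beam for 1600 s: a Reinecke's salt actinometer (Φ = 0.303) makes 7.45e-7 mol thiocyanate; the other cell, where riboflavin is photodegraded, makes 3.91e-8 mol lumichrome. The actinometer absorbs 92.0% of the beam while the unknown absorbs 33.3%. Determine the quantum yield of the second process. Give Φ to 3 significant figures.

Photons absorbed by the actinometer: 7.45e-7 / 0.303 = 2.459e-6 mol.
Incident flux: 2.459e-6 / 0.920 = 2.673e-6 einstein.
Absorbed by unknown: 0.333 × 2.673e-6 = 8.901e-7 mol.
Φ(unknown) = 3.91e-8 / 8.901e-7 = 0.0439.

Φ = 0.0439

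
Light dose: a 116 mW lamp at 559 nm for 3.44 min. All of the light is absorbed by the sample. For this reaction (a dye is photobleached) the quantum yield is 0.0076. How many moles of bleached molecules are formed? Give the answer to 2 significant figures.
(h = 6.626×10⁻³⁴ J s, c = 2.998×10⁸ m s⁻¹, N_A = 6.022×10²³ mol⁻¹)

8.5×10⁻⁷ mol

Photon energy at 559 nm: hc/λ = (6.626×10⁻³⁴)(2.998×10⁸)/(559×10⁻⁹) = 3.554×10⁻¹⁹ J.
Energy delivered: (116 mW)(206.4 s) = 23.94 J.
Photons incident: 23.94 / 3.554×10⁻¹⁹ = 6.736×10¹⁹, i.e. 6.736×10¹⁹/6.022×10²³ = 1.119×10⁻⁴ mol.
Product: Φ × n_abs = 0.0076 × 1.119×10⁻⁴ = 8.504×10⁻⁷ mol.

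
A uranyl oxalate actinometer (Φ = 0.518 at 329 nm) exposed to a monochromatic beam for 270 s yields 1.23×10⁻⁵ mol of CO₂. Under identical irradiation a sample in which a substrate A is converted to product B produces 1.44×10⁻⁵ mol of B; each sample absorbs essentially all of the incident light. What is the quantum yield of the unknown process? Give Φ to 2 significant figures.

Photons absorbed by the actinometer: 1.23×10⁻⁵ / 0.518 = 2.375×10⁻⁵ mol.
Φ(unknown) = 1.44×10⁻⁵ / 2.375×10⁻⁵ = 0.61.

Φ = 0.61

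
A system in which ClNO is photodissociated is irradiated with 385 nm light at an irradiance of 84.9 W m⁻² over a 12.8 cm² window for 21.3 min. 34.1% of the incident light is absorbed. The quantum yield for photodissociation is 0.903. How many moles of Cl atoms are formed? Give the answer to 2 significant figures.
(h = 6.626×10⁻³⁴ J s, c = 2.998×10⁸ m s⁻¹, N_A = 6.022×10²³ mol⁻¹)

Photon energy at 385 nm: hc/λ = (6.626×10⁻³⁴)(2.998×10⁸)/(385×10⁻⁹) = 5.160×10⁻¹⁹ J.
Energy delivered: (84.9 W m⁻²)(12.8×10⁻⁴ m²)(1278 s) = 138.9 J.
Photons incident: 138.9 / 5.160×10⁻¹⁹ = 2.692×10²⁰, i.e. 2.692×10²⁰/6.022×10²³ = 4.470×10⁻⁴ mol.
Photons absorbed: 0.341 × 4.470×10⁻⁴ = 1.524×10⁻⁴ mol.
Product: Φ × n_abs = 0.903 × 1.524×10⁻⁴ = 1.376×10⁻⁴ mol.

1.4×10⁻⁴ mol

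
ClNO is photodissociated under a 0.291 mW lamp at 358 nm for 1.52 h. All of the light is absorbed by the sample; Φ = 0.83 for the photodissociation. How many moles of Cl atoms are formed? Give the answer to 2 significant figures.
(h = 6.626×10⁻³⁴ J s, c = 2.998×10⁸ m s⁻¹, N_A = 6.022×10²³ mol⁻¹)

Photon energy at 358 nm: hc/λ = (6.626×10⁻³⁴)(2.998×10⁸)/(358×10⁻⁹) = 5.549×10⁻¹⁹ J.
Energy delivered: (0.291 mW)(5472 s) = 1.592 J.
Photons incident: 1.592 / 5.549×10⁻¹⁹ = 2.869×10¹⁸, i.e. 2.869×10¹⁸/6.022×10²³ = 4.764×10⁻⁶ mol.
Product: Φ × n_abs = 0.83 × 4.764×10⁻⁶ = 3.954×10⁻⁶ mol.

4.0×10⁻⁶ mol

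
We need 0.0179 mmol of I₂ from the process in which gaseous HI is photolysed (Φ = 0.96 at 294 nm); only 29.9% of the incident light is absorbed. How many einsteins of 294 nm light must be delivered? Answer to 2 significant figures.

6.2e-5 einstein

Product: 0.0179 mmol = 1.79e-5 mol.
Photons that must be absorbed: 1.79e-5 / 0.96 = 1.865e-5 mol.
Incident photons needed: 1.865e-5 / 0.299 = 6.237e-5 mol.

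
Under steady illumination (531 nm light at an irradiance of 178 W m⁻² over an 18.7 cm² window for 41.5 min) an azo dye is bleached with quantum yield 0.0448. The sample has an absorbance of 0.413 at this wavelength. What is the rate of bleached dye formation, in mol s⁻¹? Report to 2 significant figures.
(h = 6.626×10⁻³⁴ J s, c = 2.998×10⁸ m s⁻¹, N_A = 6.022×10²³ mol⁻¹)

4.1×10⁻⁸ mol s⁻¹

Photon energy at 531 nm: hc/λ = (6.626×10⁻³⁴)(2.998×10⁸)/(531×10⁻⁹) = 3.741×10⁻¹⁹ J.
Energy delivered: (178 W m⁻²)(18.7×10⁻⁴ m²)(2490 s) = 828.8 J.
Photons incident: 828.8 / 3.741×10⁻¹⁹ = 2.215×10²¹, i.e. 2.215×10²¹/6.022×10²³ = 0.003678 mol.
Fraction absorbed: 1 − 10^(−0.413) = 0.6136.
Photons absorbed: 0.6136 × 0.003678 = 0.002257 mol.
Product formed: 0.0448 × 0.002257 = 1.011×10⁻⁴ mol.
Rate: 1.011×10⁻⁴ / 2490 s = 4.1×10⁻⁸ mol s⁻¹.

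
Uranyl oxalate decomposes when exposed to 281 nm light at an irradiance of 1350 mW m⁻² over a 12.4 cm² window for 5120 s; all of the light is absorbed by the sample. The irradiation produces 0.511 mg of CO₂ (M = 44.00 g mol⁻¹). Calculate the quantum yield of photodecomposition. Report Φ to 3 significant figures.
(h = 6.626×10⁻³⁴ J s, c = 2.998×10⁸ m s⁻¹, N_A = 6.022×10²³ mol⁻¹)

Product: 0.511 mg / 44.00 g mol⁻¹ = 1.161×10⁻⁵ mol.
Photon energy at 281 nm: hc/λ = (6.626×10⁻³⁴)(2.998×10⁸)/(281×10⁻⁹) = 7.069×10⁻¹⁹ J.
Energy delivered: (1350 mW m⁻²)(12.4×10⁻⁴ m²)(5120 s) = 8.571 J.
Photons incident: 8.571 / 7.069×10⁻¹⁹ = 1.212×10¹⁹, i.e. 1.212×10¹⁹/6.022×10²³ = 2.013×10⁻⁵ mol.
Φ = 1.161×10⁻⁵ mol / 2.013×10⁻⁵ mol photons = 0.577.

Φ = 0.577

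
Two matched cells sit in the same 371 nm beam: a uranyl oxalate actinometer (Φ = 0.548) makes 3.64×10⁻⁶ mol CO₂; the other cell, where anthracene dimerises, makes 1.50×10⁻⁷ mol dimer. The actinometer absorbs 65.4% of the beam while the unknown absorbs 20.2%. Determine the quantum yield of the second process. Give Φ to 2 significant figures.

Φ = 0.073

Photons absorbed by the actinometer: 3.64×10⁻⁶ / 0.548 = 6.642×10⁻⁶ mol.
Incident flux: 6.642×10⁻⁶ / 0.654 = 1.016×10⁻⁵ einstein.
Absorbed by unknown: 0.202 × 1.016×10⁻⁵ = 2.052×10⁻⁶ mol.
Φ(unknown) = 1.50×10⁻⁷ / 2.052×10⁻⁶ = 0.073.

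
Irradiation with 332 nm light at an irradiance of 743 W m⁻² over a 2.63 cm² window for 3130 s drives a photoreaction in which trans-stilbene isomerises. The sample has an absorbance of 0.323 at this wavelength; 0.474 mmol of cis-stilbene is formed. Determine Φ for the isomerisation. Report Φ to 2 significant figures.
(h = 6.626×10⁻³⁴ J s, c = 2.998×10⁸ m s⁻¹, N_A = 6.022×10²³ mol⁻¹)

Φ = 0.53

Product: 0.474 mmol = 4.74×10⁻⁴ mol.
Photon energy at 332 nm: hc/λ = (6.626×10⁻³⁴)(2.998×10⁸)/(332×10⁻⁹) = 5.983×10⁻¹⁹ J.
Energy delivered: (743 W m⁻²)(2.63×10⁻⁴ m²)(3130 s) = 611.6 J.
Photons incident: 611.6 / 5.983×10⁻¹⁹ = 1.022×10²¹, i.e. 1.022×10²¹/6.022×10²³ = 0.001697 mol.
Fraction absorbed: 1 − 10^(−0.323) = 0.5247.
Photons absorbed: 0.5247 × 0.001697 = 8.904×10⁻⁴ mol.
Φ = 4.74×10⁻⁴ mol / 8.904×10⁻⁴ mol photons = 0.53.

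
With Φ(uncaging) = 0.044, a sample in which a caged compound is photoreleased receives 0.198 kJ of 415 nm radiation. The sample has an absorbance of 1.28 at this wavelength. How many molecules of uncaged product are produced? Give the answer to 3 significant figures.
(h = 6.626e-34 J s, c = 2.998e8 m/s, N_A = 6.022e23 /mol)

1.72e19 molecules

Photon energy at 415 nm: hc/λ = (6.626e-34)(2.998e8)/(415e-9) = 4.787e-19 J.
Incident energy: 0.198 kJ = 198 J.
Photons incident: 198 / 4.787e-19 = 4.136e20, i.e. 4.136e20/6.022e23 = 6.868e-4 mol.
Fraction absorbed: 1 − 10^(−1.28) = 0.9475.
Photons absorbed: 0.9475 × 6.868e-4 = 6.507e-4 mol.
Product: Φ × n_abs = 0.044 × 6.507e-4 = 2.863e-5 mol.
As a count: 2.863e-5 × 6.022e23 = 1.72e19.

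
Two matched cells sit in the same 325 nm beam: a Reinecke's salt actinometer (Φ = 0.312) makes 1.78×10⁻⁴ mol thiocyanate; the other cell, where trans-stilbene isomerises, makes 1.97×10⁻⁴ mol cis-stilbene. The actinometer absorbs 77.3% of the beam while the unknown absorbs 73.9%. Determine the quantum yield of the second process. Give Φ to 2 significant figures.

Photons absorbed by the actinometer: 1.78×10⁻⁴ / 0.312 = 5.705×10⁻⁴ mol.
Incident flux: 5.705×10⁻⁴ / 0.773 = 7.380×10⁻⁴ einstein.
Absorbed by unknown: 0.739 × 7.380×10⁻⁴ = 5.454×10⁻⁴ mol.
Φ(unknown) = 1.97×10⁻⁴ / 5.454×10⁻⁴ = 0.36.

Φ = 0.36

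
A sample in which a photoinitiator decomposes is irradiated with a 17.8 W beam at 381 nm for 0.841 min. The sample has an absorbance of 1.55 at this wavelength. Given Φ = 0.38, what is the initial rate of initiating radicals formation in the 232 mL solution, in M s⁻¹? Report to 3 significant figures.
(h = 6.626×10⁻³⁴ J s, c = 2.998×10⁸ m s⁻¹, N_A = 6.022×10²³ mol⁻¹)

Photon energy at 381 nm: hc/λ = (6.626×10⁻³⁴)(2.998×10⁸)/(381×10⁻⁹) = 5.214×10⁻¹⁹ J.
Energy delivered: (17.8 W)(50.46 s) = 898.2 J.
Photons incident: 898.2 / 5.214×10⁻¹⁹ = 1.723×10²¹, i.e. 1.723×10²¹/6.022×10²³ = 0.002861 mol.
Fraction absorbed: 1 − 10^(−1.55) = 0.9718.
Photons absorbed: 0.9718 × 0.002861 = 0.002780 mol.
Product formed: 0.38 × 0.002780 = 0.001056 mol.
Rate: 0.001056 mol / (50.46 s × 0.232 L) = 9.02×10⁻⁵ M s⁻¹.

9.02×10⁻⁵ M s⁻¹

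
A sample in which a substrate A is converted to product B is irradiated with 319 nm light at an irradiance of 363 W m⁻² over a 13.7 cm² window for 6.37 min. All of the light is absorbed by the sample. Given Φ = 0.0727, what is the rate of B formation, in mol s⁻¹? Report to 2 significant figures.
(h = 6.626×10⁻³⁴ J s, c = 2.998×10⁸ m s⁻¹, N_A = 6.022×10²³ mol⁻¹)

Photon energy at 319 nm: hc/λ = (6.626×10⁻³⁴)(2.998×10⁸)/(319×10⁻⁹) = 6.227×10⁻¹⁹ J.
Energy delivered: (363 W m⁻²)(13.7×10⁻⁴ m²)(382.2 s) = 190.1 J.
Photons incident: 190.1 / 6.227×10⁻¹⁹ = 3.053×10²⁰, i.e. 3.053×10²⁰/6.022×10²³ = 5.070×10⁻⁴ mol.
Product formed: 0.0727 × 5.070×10⁻⁴ = 3.686×10⁻⁵ mol.
Rate: 3.686×10⁻⁵ / 382.2 s = 9.6×10⁻⁸ mol s⁻¹.

9.6×10⁻⁸ mol s⁻¹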